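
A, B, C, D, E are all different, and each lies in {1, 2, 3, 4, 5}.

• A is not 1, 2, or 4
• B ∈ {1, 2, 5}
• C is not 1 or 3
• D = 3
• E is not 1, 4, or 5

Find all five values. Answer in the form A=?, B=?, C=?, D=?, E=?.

D has just one choice, so D = 3. Remove 3 from A, E.
E's domain is down to {2}, so E = 2. So B, C can't be 2.
A's domain is down to {5}, so A = 5. Remove 5 from B, C.
B must be 1 (only option left).
C must be 4 (only option left).

A=5, B=1, C=4, D=3, E=2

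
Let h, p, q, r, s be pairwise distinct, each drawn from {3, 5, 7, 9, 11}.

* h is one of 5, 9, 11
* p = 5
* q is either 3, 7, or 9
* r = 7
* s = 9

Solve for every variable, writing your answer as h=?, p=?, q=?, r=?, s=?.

h=11, p=5, q=3, r=7, s=9

p must be 5 (only option left). Strike 5 from h.
r's domain is down to {7}, so r = 7. Strike 7 from q.
s must be 9 (only option left). Eliminate 9 elsewhere: h, q.
That leaves h = 11.
That leaves q = 3.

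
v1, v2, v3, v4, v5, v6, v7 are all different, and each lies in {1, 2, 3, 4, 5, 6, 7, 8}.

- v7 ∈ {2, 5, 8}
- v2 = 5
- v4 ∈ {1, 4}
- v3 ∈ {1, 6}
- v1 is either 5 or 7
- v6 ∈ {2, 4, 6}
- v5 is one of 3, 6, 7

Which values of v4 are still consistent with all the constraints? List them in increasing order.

v2 has just one choice, so v2 = 5. So v1, v7 can't be 5.
That leaves v1 = 7. So v5 can't be 7.
No further eliminations apply; v4 can still be any of 1, 4.

1, 4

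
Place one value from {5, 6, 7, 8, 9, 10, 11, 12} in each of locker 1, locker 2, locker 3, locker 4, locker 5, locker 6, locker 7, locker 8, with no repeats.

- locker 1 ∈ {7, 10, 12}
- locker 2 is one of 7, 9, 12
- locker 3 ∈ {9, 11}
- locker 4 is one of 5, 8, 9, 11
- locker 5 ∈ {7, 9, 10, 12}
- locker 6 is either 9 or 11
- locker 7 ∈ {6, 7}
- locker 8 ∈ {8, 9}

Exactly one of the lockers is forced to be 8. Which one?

locker 8

Among the 8 variables, 5 fits only locker 4 (and all 8 values in {5, 6, 7, 8, 9, 10, 11, 12} must be used), so locker 4 = 5.
Among the 7 still-open variables, 6 fits only locker 7 (and all 7 values in {6, 7, 8, 9, 10, 11, 12} must be used), so locker 7 = 6.
The 6 still-open variables draw from only 6 values {7, 8, 9, 10, 11, 12}, so each is used; only locker 8 can be 8, hence locker 8 = 8.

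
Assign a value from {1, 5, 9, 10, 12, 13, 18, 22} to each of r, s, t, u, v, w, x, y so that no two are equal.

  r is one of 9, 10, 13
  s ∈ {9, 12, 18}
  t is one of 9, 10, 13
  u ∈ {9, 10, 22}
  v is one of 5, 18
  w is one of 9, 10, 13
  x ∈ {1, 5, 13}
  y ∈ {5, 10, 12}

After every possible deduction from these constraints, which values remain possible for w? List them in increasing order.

9, 10, 13

The 8 variables together cover exactly {1, 5, 9, 10, 12, 13, 18, 22} — 8 values for 8 variables — and 1 appears only in x's list, so x = 1.
The 7 still-open variables together cover exactly {5, 9, 10, 12, 13, 18, 22} — 7 values for 7 variables — and 22 appears only in u's list, so u = 22.
The 3 variables r, t, w are confined to {9, 10, 13}, which locks those values in; drop them from s, y.
No further eliminations apply; w can still be any of 9, 10, 13.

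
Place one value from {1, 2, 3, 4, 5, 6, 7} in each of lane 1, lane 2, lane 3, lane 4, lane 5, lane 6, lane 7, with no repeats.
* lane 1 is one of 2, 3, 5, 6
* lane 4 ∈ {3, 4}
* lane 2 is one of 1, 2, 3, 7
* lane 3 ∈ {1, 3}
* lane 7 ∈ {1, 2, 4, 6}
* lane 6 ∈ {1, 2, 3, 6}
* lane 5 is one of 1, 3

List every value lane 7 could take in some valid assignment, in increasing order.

The 7 variables draw from only 7 values {1, 2, 3, 4, 5, 6, 7}, so each is used; only lane 1 can be 5, hence lane 1 = 5.
The 6 still-open variables together cover exactly {1, 2, 3, 4, 6, 7} — 6 values for 6 variables — and 7 appears only in lane 2's list, so lane 2 = 7.
The 2 variables lane 3 and lane 5 are confined to {1, 3}, which locks those values in; drop them from lane 4, lane 6, lane 7.
That leaves lane 4 = 4. So lane 7 can't be 4.
No further eliminations apply; lane 7 can still be any of 2, 6.

2, 6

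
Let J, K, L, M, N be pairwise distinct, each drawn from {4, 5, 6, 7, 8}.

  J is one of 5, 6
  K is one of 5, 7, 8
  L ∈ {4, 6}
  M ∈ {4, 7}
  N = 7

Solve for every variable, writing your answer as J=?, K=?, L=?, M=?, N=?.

J=5, K=8, L=6, M=4, N=7

N must be 7 (only option left). Eliminate 7 elsewhere: K, M.
M must be 4 (only option left). Strike 4 from L.
That leaves L = 6. Eliminate 6 elsewhere: J.
J has just one choice, so J = 5. Strike 5 from K.
That leaves K = 8.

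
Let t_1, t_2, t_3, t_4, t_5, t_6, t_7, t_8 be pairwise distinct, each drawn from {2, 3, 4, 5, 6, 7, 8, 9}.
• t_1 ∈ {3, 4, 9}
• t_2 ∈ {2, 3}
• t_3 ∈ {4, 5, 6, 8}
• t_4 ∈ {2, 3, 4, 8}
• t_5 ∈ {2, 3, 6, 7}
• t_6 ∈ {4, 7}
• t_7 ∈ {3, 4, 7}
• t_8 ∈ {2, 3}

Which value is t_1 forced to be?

9

The 8 variables draw from only 8 values {2, 3, 4, 5, 6, 7, 8, 9}, so each is used; only t_3 can be 5, hence t_3 = 5.
The 7 still-open variables together cover exactly {2, 3, 4, 6, 7, 8, 9} — 7 values for 7 variables — and 6 appears only in t_5's list, so t_5 = 6.
The 6 still-open variables together cover exactly {2, 3, 4, 7, 8, 9} — 6 values for 6 variables — and 8 appears only in t_4's list, so t_4 = 8.
The 5 still-open variables together cover exactly {2, 3, 4, 7, 9} — 5 values for 5 variables — and 9 appears only in t_1's list, so t_1 = 9.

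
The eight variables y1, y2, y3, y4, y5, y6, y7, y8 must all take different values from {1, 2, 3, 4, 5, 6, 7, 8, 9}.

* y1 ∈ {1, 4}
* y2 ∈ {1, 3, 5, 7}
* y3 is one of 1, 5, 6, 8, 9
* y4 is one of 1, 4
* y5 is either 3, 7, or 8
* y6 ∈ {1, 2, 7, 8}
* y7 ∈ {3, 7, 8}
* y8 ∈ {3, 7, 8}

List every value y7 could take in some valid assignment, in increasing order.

y1 and y4 between them cover only {1, 4} — a naked pair. Remove those values from y2, y3, y6.
y5, y7, y8 between them cover only {3, 7, 8} — a naked triple. Remove those values from y2, y3, y6.
That leaves y2 = 5. So y3 can't be 5.
y6's domain is down to {2}, so y6 = 2.
No further eliminations apply; y7 can still be any of 3, 7, 8.

3, 7, 8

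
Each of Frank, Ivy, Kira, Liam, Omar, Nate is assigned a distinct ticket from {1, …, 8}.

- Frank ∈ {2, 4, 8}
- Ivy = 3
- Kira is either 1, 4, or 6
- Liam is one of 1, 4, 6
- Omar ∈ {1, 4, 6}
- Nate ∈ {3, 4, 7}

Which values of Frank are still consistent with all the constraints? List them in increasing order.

Ivy has just one choice, so Ivy = 3. Strike 3 from Nate.
The 3 variables Kira, Liam, Omar are confined to {1, 4, 6}, which locks those values in; drop them from Frank, Nate.
Nate's domain is down to {7}, so Nate = 7.
No further eliminations apply; Frank can still be any of 2, 8.

2, 8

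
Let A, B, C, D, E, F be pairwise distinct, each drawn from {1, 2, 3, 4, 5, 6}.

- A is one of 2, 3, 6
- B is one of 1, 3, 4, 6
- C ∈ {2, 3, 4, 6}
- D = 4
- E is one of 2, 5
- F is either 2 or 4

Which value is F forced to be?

2

D's domain is down to {4}, so D = 4. Eliminate 4 elsewhere: B, C, F.
So F = 2.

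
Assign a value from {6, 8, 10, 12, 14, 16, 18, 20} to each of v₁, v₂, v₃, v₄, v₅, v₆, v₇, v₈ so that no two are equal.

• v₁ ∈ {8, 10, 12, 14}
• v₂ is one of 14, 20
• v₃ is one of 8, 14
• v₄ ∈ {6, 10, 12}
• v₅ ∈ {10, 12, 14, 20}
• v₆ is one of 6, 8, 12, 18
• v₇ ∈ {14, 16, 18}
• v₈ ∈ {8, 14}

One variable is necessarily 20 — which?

Among the 8 variables, 16 fits only v₇ (and all 8 values in {6, 8, 10, 12, 14, 16, 18, 20} must be used), so v₇ = 16.
Among the 7 still-open variables, 18 fits only v₆ (and all 7 values in {6, 8, 10, 12, 14, 18, 20} must be used), so v₆ = 18.
The 6 still-open variables together cover exactly {6, 8, 10, 12, 14, 20} — 6 values for 6 variables — and 6 appears only in v₄'s list, so v₄ = 6.
v₃ and v₈ share exactly the 2 values {8, 14}; by pigeonhole those values go to them, so strike 8, 14 from v₁, v₂, v₅.
So 20 goes to v₂.

v₂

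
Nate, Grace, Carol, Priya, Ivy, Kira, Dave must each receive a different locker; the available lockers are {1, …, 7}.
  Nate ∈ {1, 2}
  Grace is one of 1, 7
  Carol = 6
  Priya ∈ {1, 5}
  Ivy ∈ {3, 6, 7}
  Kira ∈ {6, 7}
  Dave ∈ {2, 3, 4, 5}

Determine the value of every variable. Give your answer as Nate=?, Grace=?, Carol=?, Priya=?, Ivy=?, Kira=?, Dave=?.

Carol has just one choice, so Carol = 6. Strike 6 from Ivy, Kira.
Kira has just one choice, so Kira = 7. Strike 7 from Grace, Ivy.
Grace must be 1 (only option left). Eliminate 1 elsewhere: Nate, Priya.
Priya has just one choice, so Priya = 5. Strike 5 from Dave.
Ivy must be 3 (only option left). Strike 3 from Dave.
That leaves Nate = 2. Remove 2 from Dave.
Dave must be 4 (only option left).

Nate=2, Grace=1, Carol=6, Priya=5, Ivy=3, Kira=7, Dave=4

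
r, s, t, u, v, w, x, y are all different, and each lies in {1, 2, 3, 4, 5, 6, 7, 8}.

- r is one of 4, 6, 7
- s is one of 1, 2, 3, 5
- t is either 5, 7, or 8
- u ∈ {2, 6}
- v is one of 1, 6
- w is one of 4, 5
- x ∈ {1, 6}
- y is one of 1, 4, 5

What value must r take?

The 8 variables together cover exactly {1, 2, 3, 4, 5, 6, 7, 8} — 8 values for 8 variables — and 3 appears only in s's list, so s = 3.
The 7 still-open variables together cover exactly {1, 2, 4, 5, 6, 7, 8} — 7 values for 7 variables — and 2 appears only in u's list, so u = 2.
The 6 still-open variables draw from only 6 values {1, 4, 5, 6, 7, 8}, so each is used; only t can be 8, hence t = 8.
The 5 still-open variables draw from only 5 values {1, 4, 5, 6, 7}, so each is used; only r can be 7, hence r = 7.

7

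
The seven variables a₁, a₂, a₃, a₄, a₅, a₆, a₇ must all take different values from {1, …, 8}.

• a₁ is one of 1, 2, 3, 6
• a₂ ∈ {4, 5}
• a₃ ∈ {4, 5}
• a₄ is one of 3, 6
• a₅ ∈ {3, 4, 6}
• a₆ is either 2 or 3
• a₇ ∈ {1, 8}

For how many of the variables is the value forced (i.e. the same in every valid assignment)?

The 7 variables together cover exactly {1, 2, 3, 4, 5, 6, 8} — 7 values for 7 variables — and 8 appears only in a₇'s list, so a₇ = 8.
The 6 still-open variables together cover exactly {1, 2, 3, 4, 5, 6} — 6 values for 6 variables — and 1 appears only in a₁'s list, so a₁ = 1.
The 5 still-open variables together cover exactly {2, 3, 4, 5, 6} — 5 values for 5 variables — and 2 appears only in a₆'s list, so a₆ = 2.
The 2 variables a₂ and a₃ are confined to {4, 5}, which locks those values in; drop them from a₅.
Determined: a₁=1, a₆=2, a₇=8. The other variables each still have more than one consistent value. That makes 3.

3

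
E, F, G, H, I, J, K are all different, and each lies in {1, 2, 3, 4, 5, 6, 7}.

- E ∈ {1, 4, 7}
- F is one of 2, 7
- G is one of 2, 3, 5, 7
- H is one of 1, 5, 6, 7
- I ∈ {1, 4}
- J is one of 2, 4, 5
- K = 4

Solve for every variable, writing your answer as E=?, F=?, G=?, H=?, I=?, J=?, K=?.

K must be 4 (only option left). Strike 4 from E, I, J.
I must be 1 (only option left). Strike 1 from E, H.
E must be 7 (only option left). Strike 7 from F, G, H.
F must be 2 (only option left). Remove 2 from G, J.
J must be 5 (only option left). So G, H can't be 5.
G's domain is down to {3}, so G = 3.
That leaves H = 6.

E=7, F=2, G=3, H=6, I=1, J=5, K=4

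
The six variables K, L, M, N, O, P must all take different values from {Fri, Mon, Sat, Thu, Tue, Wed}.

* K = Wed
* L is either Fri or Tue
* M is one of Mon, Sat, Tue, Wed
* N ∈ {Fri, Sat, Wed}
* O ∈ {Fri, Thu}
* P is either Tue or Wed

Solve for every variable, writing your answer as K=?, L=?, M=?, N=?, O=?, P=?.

K has just one choice, so K = Wed. Eliminate Wed elsewhere: M, N, P.
That leaves P = Tue. So L, M can't be Tue.
L must be Fri (only option left). Strike Fri from N, O.
N must be Sat (only option left). Remove Sat from M.
That leaves O = Thu.
M has just one choice, so M = Mon.

K=Wed, L=Fri, M=Mon, N=Sat, O=Thu, P=Tue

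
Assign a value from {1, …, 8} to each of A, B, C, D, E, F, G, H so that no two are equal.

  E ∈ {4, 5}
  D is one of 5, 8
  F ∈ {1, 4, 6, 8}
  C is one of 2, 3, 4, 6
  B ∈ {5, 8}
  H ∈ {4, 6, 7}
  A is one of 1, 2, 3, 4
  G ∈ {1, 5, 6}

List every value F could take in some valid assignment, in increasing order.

Among the 8 variables, 7 fits only H (and all 8 values in {1, 2, 3, 4, 5, 6, 7, 8} must be used), so H = 7.
The 2 variables B and D are confined to {5, 8}, which locks those values in; drop them from E, F, G.
E has just one choice, so E = 4. Remove 4 from A, C, F.
F and G share exactly the 2 values {1, 6}; by pigeonhole those values go to them, so strike 1, 6 from A, C.
No further eliminations apply; F can still be any of 1, 6.

1, 6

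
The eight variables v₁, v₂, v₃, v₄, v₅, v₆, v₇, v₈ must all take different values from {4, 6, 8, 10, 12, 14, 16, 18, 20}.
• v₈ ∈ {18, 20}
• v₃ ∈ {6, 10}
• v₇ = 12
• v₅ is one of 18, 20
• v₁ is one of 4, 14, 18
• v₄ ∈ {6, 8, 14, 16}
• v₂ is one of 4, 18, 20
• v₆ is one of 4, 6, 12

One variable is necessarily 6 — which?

v₇ has just one choice, so v₇ = 12. Eliminate 12 elsewhere: v₆.
v₅ and v₈ share exactly the 2 values {18, 20}; by pigeonhole those values go to them, so strike 18, 20 from v₁, v₂.
v₂ must be 4 (only option left). Remove 4 from v₁, v₆.
So 6 goes to v₆.

v₆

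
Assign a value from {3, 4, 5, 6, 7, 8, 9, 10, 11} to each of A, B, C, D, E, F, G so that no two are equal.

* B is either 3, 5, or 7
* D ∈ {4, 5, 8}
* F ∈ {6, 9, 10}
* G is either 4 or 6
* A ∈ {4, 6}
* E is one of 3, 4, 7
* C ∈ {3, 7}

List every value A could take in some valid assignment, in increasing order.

4, 6

A and G between them cover only {4, 6} — a naked pair. Remove those values from D, E, F.
C and E share exactly the 2 values {3, 7}; by pigeonhole those values go to them, so strike 3, 7 from B.
B has just one choice, so B = 5. So D can't be 5.
That leaves D = 8.
No further eliminations apply; A can still be any of 4, 6.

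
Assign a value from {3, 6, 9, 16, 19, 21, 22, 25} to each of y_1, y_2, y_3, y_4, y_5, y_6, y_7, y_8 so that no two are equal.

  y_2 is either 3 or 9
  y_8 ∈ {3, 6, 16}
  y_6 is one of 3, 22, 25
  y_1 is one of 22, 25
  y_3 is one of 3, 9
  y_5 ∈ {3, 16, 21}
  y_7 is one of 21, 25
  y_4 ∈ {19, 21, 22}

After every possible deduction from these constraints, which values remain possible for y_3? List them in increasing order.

The 8 variables draw from only 8 values {3, 6, 9, 16, 19, 21, 22, 25}, so each is used; only y_8 can be 6, hence y_8 = 6.
Among the 7 still-open variables, 16 fits only y_5 (and all 7 values in {3, 9, 16, 19, 21, 22, 25} must be used), so y_5 = 16.
The 6 still-open variables together cover exactly {3, 9, 19, 21, 22, 25} — 6 values for 6 variables — and 19 appears only in y_4's list, so y_4 = 19.
The 5 still-open variables together cover exactly {3, 9, 21, 22, 25} — 5 values for 5 variables — and 21 appears only in y_7's list, so y_7 = 21.
The 2 variables y_2 and y_3 are confined to {3, 9}, which locks those values in; drop them from y_6.
No further eliminations apply; y_3 can still be any of 3, 9.

3, 9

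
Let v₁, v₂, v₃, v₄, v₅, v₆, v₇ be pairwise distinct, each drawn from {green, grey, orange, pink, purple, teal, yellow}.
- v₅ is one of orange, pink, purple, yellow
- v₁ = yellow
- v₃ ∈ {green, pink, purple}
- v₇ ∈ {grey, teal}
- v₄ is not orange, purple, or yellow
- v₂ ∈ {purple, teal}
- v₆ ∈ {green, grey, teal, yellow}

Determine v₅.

v₁ has just one choice, so v₁ = yellow. Remove yellow from v₅, v₆.
The 6 still-open variables draw from only 6 values {green, grey, orange, pink, purple, teal}, so each is used; only v₅ can be orange, hence v₅ = orange.

orange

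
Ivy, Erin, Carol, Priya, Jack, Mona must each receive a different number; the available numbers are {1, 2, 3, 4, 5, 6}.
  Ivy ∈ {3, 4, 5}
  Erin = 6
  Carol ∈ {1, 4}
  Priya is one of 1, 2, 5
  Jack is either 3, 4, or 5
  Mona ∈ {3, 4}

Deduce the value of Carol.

Erin's domain is down to {6}, so Erin = 6.
Among the 5 still-open variables, 2 fits only Priya (and all 5 values in {1, 2, 3, 4, 5} must be used), so Priya = 2.
The 4 still-open variables together cover exactly {1, 3, 4, 5} — 4 values for 4 variables — and 1 appears only in Carol's list, so Carol = 1.

1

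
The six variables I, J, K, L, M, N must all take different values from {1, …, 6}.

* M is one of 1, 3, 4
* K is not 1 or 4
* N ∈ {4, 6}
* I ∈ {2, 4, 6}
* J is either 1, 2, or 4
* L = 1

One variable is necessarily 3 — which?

L's domain is down to {1}, so L = 1. Eliminate 1 elsewhere: J, M.
The 5 still-open variables draw from only 5 values {2, 3, 4, 5, 6}, so each is used; only K can be 5, hence K = 5.
Among the 4 still-open variables, 3 fits only M (and all 4 values in {2, 3, 4, 6} must be used), so M = 3.

M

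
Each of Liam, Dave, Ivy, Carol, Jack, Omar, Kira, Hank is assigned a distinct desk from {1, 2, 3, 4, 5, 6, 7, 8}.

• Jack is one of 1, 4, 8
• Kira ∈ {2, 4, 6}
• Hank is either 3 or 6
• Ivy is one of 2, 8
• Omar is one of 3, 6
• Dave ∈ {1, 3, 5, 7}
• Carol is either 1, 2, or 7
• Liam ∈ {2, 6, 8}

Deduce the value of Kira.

4

The 8 variables together cover exactly {1, 2, 3, 4, 5, 6, 7, 8} — 8 values for 8 variables — and 5 appears only in Dave's list, so Dave = 5.
The 7 still-open variables together cover exactly {1, 2, 3, 4, 6, 7, 8} — 7 values for 7 variables — and 7 appears only in Carol's list, so Carol = 7.
The 6 still-open variables draw from only 6 values {1, 2, 3, 4, 6, 8}, so each is used; only Jack can be 1, hence Jack = 1.
The 5 still-open variables draw from only 5 values {2, 3, 4, 6, 8}, so each is used; only Kira can be 4, hence Kira = 4.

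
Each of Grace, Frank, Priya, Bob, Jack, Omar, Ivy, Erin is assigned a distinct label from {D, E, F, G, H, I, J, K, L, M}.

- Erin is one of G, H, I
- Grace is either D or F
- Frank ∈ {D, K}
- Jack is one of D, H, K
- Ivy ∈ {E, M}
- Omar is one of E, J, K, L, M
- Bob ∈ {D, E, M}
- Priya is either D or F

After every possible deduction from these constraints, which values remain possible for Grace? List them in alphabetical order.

Grace and Priya between them cover only {D, F} — a naked pair. Remove those values from Frank, Bob, Jack.
Frank's domain is down to {K}, so Frank = K. Strike K from Jack, Omar.
Jack's domain is down to {H}, so Jack = H. Remove H from Erin.
Bob and Ivy share exactly the 2 values {E, M}; by pigeonhole those values go to them, so strike E, M from Omar.
No further eliminations apply; Grace can still be any of D, F.

D, F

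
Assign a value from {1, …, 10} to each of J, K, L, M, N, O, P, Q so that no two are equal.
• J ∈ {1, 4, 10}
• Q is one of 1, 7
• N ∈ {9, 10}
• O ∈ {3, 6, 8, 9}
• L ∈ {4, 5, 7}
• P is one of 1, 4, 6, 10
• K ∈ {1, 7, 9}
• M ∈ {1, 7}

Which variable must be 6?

The 2 variables M and Q are confined to {1, 7}, which locks those values in; drop them from J, K, L, P.
That leaves K = 9. Remove 9 from N, O.
That leaves N = 10. Eliminate 10 elsewhere: J, P.
J has just one choice, so J = 4. Eliminate 4 elsewhere: L, P.
So 6 goes to P.

P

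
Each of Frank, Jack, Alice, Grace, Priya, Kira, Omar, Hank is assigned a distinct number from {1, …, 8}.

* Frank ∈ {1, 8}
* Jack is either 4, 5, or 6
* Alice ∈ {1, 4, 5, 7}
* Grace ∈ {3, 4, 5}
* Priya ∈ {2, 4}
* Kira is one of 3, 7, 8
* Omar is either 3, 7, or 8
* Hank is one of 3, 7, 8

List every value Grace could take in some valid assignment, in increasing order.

4, 5

The 8 variables together cover exactly {1, 2, 3, 4, 5, 6, 7, 8} — 8 values for 8 variables — and 2 appears only in Priya's list, so Priya = 2.
The 7 still-open variables draw from only 7 values {1, 3, 4, 5, 6, 7, 8}, so each is used; only Jack can be 6, hence Jack = 6.
Kira, Omar, Hank between them cover only {3, 7, 8} — a naked triple. Remove those values from Frank, Alice, Grace.
Frank must be 1 (only option left). So Alice can't be 1.
No further eliminations apply; Grace can still be any of 4, 5.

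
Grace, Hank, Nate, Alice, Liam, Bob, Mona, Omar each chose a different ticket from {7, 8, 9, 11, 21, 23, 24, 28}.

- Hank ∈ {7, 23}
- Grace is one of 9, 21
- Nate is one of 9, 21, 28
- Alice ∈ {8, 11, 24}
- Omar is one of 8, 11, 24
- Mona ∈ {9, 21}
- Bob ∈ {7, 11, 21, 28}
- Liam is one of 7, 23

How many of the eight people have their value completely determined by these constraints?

Grace and Mona between them cover only {9, 21} — a naked pair. Remove those values from Nate, Bob.
Nate has just one choice, so Nate = 28. Remove 28 from Bob.
Hank and Liam between them cover only {7, 23} — a naked pair. Remove those values from Bob.
Bob's domain is down to {11}, so Bob = 11. Eliminate 11 elsewhere: Alice, Omar.
Determined: Nate=28, Bob=11. The other people each still have more than one consistent value. That makes 2.

2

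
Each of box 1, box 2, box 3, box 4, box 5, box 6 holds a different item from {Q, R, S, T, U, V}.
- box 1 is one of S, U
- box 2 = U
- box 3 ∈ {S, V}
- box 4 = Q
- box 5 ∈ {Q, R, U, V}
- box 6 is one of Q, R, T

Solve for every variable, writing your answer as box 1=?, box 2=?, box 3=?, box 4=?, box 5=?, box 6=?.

box 2 must be U (only option left). So box 1, box 5 can't be U.
That leaves box 4 = Q. Strike Q from box 5, box 6.
box 1 must be S (only option left). Remove S from box 3.
box 3 must be V (only option left). So box 5 can't be V.
box 5 has just one choice, so box 5 = R. So box 6 can't be R.
That leaves box 6 = T.

box 1=S, box 2=U, box 3=V, box 4=Q, box 5=R, box 6=T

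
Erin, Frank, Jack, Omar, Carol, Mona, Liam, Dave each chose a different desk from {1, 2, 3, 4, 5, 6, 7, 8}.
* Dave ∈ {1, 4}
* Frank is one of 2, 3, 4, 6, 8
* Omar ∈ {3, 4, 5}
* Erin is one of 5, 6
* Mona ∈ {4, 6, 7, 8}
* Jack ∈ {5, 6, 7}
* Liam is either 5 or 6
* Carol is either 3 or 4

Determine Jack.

7

The 8 variables together cover exactly {1, 2, 3, 4, 5, 6, 7, 8} — 8 values for 8 variables — and 1 appears only in Dave's list, so Dave = 1.
Among the 7 still-open variables, 2 fits only Frank (and all 7 values in {2, 3, 4, 5, 6, 7, 8} must be used), so Frank = 2.
Among the 6 still-open variables, 8 fits only Mona (and all 6 values in {3, 4, 5, 6, 7, 8} must be used), so Mona = 8.
Among the 5 still-open variables, 7 fits only Jack (and all 5 values in {3, 4, 5, 6, 7} must be used), so Jack = 7.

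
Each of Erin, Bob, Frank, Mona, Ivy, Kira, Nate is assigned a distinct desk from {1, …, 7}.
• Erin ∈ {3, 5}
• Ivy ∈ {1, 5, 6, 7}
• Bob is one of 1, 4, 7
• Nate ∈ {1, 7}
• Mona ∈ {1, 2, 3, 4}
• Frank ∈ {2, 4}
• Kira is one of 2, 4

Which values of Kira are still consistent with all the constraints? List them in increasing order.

Among the 7 variables, 6 fits only Ivy (and all 7 values in {1, 2, 3, 4, 5, 6, 7} must be used), so Ivy = 6.
Among the 6 still-open variables, 5 fits only Erin (and all 6 values in {1, 2, 3, 4, 5, 7} must be used), so Erin = 5.
Among the 5 still-open variables, 3 fits only Mona (and all 5 values in {1, 2, 3, 4, 7} must be used), so Mona = 3.
Frank and Kira share exactly the 2 values {2, 4}; by pigeonhole those values go to them, so strike 2, 4 from Bob.
No further eliminations apply; Kira can still be any of 2, 4.

2, 4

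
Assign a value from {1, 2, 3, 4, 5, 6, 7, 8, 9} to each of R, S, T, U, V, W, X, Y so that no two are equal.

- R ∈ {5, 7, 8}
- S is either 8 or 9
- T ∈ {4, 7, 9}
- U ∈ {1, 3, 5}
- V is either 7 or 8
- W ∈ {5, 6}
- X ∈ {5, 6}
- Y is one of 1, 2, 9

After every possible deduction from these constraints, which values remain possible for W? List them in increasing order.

W and X between them cover only {5, 6} — a naked pair. Remove those values from R, U.
R and V between them cover only {7, 8} — a naked pair. Remove those values from S, T.
S has just one choice, so S = 9. Strike 9 from T, Y.
That leaves T = 4.
No further eliminations apply; W can still be any of 5, 6.

5, 6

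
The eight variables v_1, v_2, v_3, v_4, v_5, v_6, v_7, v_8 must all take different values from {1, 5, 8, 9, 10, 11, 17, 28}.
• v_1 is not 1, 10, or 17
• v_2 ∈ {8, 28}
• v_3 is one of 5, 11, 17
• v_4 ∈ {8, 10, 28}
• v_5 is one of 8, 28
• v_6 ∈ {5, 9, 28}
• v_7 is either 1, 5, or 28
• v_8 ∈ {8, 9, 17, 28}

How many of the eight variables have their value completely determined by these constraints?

2

The 8 variables draw from only 8 values {1, 5, 8, 9, 10, 11, 17, 28}, so each is used; only v_7 can be 1, hence v_7 = 1.
Among the 7 still-open variables, 10 fits only v_4 (and all 7 values in {5, 8, 9, 10, 11, 17, 28} must be used), so v_4 = 10.
v_2 and v_5 between them cover only {8, 28} — a naked pair. Remove those values from v_1, v_6, v_8.
Determined: v_4=10, v_7=1. The other variables each still have more than one consistent value. That makes 2.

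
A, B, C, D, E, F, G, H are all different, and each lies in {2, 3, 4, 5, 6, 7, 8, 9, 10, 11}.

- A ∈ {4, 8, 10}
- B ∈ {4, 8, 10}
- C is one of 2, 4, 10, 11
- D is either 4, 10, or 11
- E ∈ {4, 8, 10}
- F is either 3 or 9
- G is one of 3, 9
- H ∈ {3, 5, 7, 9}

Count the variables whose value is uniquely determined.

2

F and G between them cover only {3, 9} — a naked pair. Remove those values from H.
A, B, E between them cover only {4, 8, 10} — a naked triple. Remove those values from C, D.
D's domain is down to {11}, so D = 11. Eliminate 11 elsewhere: C.
C's domain is down to {2}, so C = 2.
Determined: C=2, D=11. The other variables each still have more than one consistent value. That makes 2.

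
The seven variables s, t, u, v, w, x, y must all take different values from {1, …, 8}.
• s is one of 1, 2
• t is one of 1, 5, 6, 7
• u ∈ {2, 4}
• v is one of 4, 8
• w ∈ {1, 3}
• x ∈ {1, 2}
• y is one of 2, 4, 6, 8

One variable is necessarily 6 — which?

s and x between them cover only {1, 2} — a naked pair. Remove those values from t, u, w, y.
u must be 4 (only option left). So v, y can't be 4.
That leaves v = 8. Strike 8 from y.
So 6 goes to y.

y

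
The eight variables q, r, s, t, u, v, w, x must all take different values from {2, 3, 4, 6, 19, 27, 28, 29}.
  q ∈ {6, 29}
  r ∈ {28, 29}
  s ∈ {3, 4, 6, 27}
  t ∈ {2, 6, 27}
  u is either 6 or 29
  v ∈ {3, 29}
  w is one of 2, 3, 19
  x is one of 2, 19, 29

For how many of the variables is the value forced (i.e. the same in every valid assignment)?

4

The 8 variables draw from only 8 values {2, 3, 4, 6, 19, 27, 28, 29}, so each is used; only s can be 4, hence s = 4.
The 7 still-open variables draw from only 7 values {2, 3, 6, 19, 27, 28, 29}, so each is used; only t can be 27, hence t = 27.
The 6 still-open variables together cover exactly {2, 3, 6, 19, 28, 29} — 6 values for 6 variables — and 28 appears only in r's list, so r = 28.
The 2 variables q and u are confined to {6, 29}, which locks those values in; drop them from v, x.
That leaves v = 3. Remove 3 from w.
Determined: r=28, s=4, t=27, v=3. The other variables each still have more than one consistent value. That makes 4.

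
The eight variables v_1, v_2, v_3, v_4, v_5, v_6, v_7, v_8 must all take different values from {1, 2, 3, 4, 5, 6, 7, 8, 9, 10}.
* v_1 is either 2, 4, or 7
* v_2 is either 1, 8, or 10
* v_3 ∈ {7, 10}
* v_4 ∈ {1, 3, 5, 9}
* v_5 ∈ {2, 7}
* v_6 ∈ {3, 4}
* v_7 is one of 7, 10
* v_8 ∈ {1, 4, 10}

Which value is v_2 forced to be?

8

v_3 and v_7 share exactly the 2 values {7, 10}; by pigeonhole those values go to them, so strike 7, 10 from v_1, v_2, v_5, v_8.
v_5 must be 2 (only option left). So v_1 can't be 2.
v_1 has just one choice, so v_1 = 4. Remove 4 from v_6, v_8.
v_6 must be 3 (only option left). Eliminate 3 elsewhere: v_4.
v_8 has just one choice, so v_8 = 1. Eliminate 1 elsewhere: v_2, v_4.
So v_2 = 8.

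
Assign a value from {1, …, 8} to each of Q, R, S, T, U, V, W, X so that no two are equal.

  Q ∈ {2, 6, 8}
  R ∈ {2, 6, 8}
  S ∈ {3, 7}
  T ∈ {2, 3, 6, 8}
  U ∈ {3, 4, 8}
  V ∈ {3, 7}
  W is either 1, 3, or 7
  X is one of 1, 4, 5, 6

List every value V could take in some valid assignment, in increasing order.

Among the 8 variables, 5 fits only X (and all 8 values in {1, 2, 3, 4, 5, 6, 7, 8} must be used), so X = 5.
Among the 7 still-open variables, 1 fits only W (and all 7 values in {1, 2, 3, 4, 6, 7, 8} must be used), so W = 1.
The 6 still-open variables together cover exactly {2, 3, 4, 6, 7, 8} — 6 values for 6 variables — and 4 appears only in U's list, so U = 4.
S and V share exactly the 2 values {3, 7}; by pigeonhole those values go to them, so strike 3, 7 from T.
No further eliminations apply; V can still be any of 3, 7.

3, 7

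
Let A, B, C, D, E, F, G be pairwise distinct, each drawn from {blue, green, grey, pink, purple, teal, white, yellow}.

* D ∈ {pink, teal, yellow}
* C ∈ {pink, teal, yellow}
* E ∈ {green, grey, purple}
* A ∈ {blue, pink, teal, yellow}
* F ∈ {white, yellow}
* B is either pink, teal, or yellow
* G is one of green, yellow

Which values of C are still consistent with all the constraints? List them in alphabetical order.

pink, teal, yellow

B, C, D share exactly the 3 values {pink, teal, yellow}; by pigeonhole those values go to them, so strike pink, teal, yellow from A, F, G.
A has just one choice, so A = blue.
F's domain is down to {white}, so F = white.
G must be green (only option left). Strike green from E.
No further eliminations apply; C can still be any of pink, teal, yellow.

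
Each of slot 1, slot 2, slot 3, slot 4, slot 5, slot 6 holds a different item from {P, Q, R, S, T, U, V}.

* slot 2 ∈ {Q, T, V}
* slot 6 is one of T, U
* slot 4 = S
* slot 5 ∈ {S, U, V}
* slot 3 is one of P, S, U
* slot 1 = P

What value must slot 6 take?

slot 1 must be P (only option left). Remove P from slot 3.
That leaves slot 4 = S. Strike S from slot 3, slot 5.
That leaves slot 3 = U. So slot 5, slot 6 can't be U.
So slot 6 = T.

T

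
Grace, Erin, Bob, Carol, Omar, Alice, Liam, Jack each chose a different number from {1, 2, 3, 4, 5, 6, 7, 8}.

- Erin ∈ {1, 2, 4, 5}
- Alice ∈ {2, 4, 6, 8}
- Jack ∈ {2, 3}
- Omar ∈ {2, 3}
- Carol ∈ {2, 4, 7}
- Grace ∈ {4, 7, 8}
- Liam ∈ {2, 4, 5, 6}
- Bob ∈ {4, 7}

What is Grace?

8

Among the 8 variables, 1 fits only Erin (and all 8 values in {1, 2, 3, 4, 5, 6, 7, 8} must be used), so Erin = 1.
The 7 still-open variables together cover exactly {2, 3, 4, 5, 6, 7, 8} — 7 values for 7 variables — and 5 appears only in Liam's list, so Liam = 5.
The 6 still-open variables together cover exactly {2, 3, 4, 6, 7, 8} — 6 values for 6 variables — and 6 appears only in Alice's list, so Alice = 6.
The 5 still-open variables together cover exactly {2, 3, 4, 7, 8} — 5 values for 5 variables — and 8 appears only in Grace's list, so Grace = 8.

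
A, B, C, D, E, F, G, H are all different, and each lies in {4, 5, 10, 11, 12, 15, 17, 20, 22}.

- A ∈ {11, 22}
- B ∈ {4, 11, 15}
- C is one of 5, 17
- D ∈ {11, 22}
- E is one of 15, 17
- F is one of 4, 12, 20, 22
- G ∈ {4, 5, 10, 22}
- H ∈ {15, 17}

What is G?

10

The 2 variables A and D are confined to {11, 22}, which locks those values in; drop them from B, F, G.
E and H share exactly the 2 values {15, 17}; by pigeonhole those values go to them, so strike 15, 17 from B, C.
B must be 4 (only option left). Remove 4 from F, G.
C must be 5 (only option left). Eliminate 5 elsewhere: G.
So G = 10.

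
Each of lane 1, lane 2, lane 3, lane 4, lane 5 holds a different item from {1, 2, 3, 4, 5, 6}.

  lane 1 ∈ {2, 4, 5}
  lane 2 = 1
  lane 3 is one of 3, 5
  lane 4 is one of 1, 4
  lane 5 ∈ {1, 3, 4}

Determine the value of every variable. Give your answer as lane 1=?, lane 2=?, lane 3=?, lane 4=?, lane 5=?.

lane 1=2, lane 2=1, lane 3=5, lane 4=4, lane 5=3

lane 2 has just one choice, so lane 2 = 1. Strike 1 from lane 4, lane 5.
That leaves lane 4 = 4. Strike 4 from lane 1, lane 5.
lane 5's domain is down to {3}, so lane 5 = 3. So lane 3 can't be 3.
That leaves lane 3 = 5. So lane 1 can't be 5.
lane 1 must be 2 (only option left).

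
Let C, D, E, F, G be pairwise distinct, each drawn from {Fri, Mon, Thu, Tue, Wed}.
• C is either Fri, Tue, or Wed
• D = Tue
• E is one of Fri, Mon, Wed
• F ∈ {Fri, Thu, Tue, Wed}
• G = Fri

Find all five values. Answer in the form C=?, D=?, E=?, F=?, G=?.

D must be Tue (only option left). Remove Tue from C, F.
G's domain is down to {Fri}, so G = Fri. Strike Fri from C, E, F.
That leaves C = Wed. Eliminate Wed elsewhere: E, F.
E has just one choice, so E = Mon.
F's domain is down to {Thu}, so F = Thu.

C=Wed, D=Tue, E=Mon, F=Thu, G=Fri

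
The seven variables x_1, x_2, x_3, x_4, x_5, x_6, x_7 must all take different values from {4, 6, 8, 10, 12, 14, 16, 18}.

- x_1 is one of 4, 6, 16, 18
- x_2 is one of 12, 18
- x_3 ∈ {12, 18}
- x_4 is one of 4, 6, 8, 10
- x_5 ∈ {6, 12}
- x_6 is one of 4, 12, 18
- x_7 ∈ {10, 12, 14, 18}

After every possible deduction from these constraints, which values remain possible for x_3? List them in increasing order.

12, 18

x_2 and x_3 share exactly the 2 values {12, 18}; by pigeonhole those values go to them, so strike 12, 18 from x_1, x_5, x_6, x_7.
That leaves x_5 = 6. Strike 6 from x_1, x_4.
x_6 must be 4 (only option left). Strike 4 from x_1, x_4.
x_1's domain is down to {16}, so x_1 = 16.
No further eliminations apply; x_3 can still be any of 12, 18.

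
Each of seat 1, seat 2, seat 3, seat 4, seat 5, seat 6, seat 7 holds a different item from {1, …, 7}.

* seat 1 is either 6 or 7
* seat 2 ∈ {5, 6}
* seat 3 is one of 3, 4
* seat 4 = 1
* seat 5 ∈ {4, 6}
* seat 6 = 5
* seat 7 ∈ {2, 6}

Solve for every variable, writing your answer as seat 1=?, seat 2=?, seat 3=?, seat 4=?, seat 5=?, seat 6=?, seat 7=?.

seat 1=7, seat 2=6, seat 3=3, seat 4=1, seat 5=4, seat 6=5, seat 7=2

seat 4 must be 1 (only option left).
seat 6 has just one choice, so seat 6 = 5. Remove 5 from seat 2.
seat 2 must be 6 (only option left). Remove 6 from seat 1, seat 5, seat 7.
seat 5's domain is down to {4}, so seat 5 = 4. Remove 4 from seat 3.
That leaves seat 7 = 2.
That leaves seat 1 = 7.
That leaves seat 3 = 3.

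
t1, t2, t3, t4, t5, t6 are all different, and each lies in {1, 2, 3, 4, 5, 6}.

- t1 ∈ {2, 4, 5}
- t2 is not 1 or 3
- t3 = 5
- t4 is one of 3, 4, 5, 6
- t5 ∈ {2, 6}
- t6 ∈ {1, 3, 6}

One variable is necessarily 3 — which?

t4

t3 must be 5 (only option left). Eliminate 5 elsewhere: t1, t2, t4.
Among the 5 still-open variables, 1 fits only t6 (and all 5 values in {1, 2, 3, 4, 6} must be used), so t6 = 1.
Among the 4 still-open variables, 3 fits only t4 (and all 4 values in {2, 3, 4, 6} must be used), so t4 = 3.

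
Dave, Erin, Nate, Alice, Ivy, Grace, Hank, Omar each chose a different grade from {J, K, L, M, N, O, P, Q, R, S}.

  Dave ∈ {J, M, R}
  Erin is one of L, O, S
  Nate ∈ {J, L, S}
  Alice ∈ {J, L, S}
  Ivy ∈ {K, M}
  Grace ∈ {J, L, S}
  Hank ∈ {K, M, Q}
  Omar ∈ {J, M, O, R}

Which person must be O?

The 8 variables draw from only 8 values {J, K, L, M, O, Q, R, S}, so each is used; only Hank can be Q, hence Hank = Q.
The 7 still-open variables draw from only 7 values {J, K, L, M, O, R, S}, so each is used; only Ivy can be K, hence Ivy = K.
The 3 variables Nate, Alice, Grace are confined to {J, L, S}, which locks those values in; drop them from Dave, Erin, Omar.
So O goes to Erin.

Erin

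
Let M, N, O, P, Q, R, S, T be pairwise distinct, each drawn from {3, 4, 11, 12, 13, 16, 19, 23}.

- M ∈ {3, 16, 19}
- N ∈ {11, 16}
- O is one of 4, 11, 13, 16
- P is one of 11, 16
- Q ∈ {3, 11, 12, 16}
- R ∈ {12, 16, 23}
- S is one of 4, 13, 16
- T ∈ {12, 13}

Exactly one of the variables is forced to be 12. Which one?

T

Among the 8 variables, 19 fits only M (and all 8 values in {3, 4, 11, 12, 13, 16, 19, 23} must be used), so M = 19.
Among the 7 still-open variables, 3 fits only Q (and all 7 values in {3, 4, 11, 12, 13, 16, 23} must be used), so Q = 3.
The 6 still-open variables draw from only 6 values {4, 11, 12, 13, 16, 23}, so each is used; only R can be 23, hence R = 23.
Among the 5 still-open variables, 12 fits only T (and all 5 values in {4, 11, 12, 13, 16} must be used), so T = 12.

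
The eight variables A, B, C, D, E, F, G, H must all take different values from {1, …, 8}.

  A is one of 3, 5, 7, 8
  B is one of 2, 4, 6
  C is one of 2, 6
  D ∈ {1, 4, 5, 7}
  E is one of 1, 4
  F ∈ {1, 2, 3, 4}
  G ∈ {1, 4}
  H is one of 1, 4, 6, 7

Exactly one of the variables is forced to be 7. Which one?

H

The 8 variables draw from only 8 values {1, 2, 3, 4, 5, 6, 7, 8}, so each is used; only A can be 8, hence A = 8.
Among the 7 still-open variables, 3 fits only F (and all 7 values in {1, 2, 3, 4, 5, 6, 7} must be used), so F = 3.
Among the 6 still-open variables, 5 fits only D (and all 6 values in {1, 2, 4, 5, 6, 7} must be used), so D = 5.
The 5 still-open variables draw from only 5 values {1, 2, 4, 6, 7}, so each is used; only H can be 7, hence H = 7.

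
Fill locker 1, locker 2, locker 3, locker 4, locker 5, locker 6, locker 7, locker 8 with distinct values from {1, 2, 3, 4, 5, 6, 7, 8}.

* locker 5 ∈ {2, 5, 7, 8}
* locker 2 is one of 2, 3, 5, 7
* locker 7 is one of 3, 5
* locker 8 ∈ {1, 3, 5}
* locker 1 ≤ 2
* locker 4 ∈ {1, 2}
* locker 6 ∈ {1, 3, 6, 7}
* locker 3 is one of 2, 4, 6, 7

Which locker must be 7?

locker 2

The 8 variables draw from only 8 values {1, 2, 3, 4, 5, 6, 7, 8}, so each is used; only locker 3 can be 4, hence locker 3 = 4.
Among the 7 still-open variables, 6 fits only locker 6 (and all 7 values in {1, 2, 3, 5, 6, 7, 8} must be used), so locker 6 = 6.
The 6 still-open variables draw from only 6 values {1, 2, 3, 5, 7, 8}, so each is used; only locker 5 can be 8, hence locker 5 = 8.
The 5 still-open variables together cover exactly {1, 2, 3, 5, 7} — 5 values for 5 variables — and 7 appears only in locker 2's list, so locker 2 = 7.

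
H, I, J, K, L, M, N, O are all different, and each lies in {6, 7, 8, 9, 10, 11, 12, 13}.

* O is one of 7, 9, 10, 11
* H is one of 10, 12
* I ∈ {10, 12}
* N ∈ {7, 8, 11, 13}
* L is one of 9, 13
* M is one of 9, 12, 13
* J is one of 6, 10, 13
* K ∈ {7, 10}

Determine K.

7

Among the 8 variables, 6 fits only J (and all 8 values in {6, 7, 8, 9, 10, 11, 12, 13} must be used), so J = 6.
The 7 still-open variables together cover exactly {7, 8, 9, 10, 11, 12, 13} — 7 values for 7 variables — and 8 appears only in N's list, so N = 8.
The 6 still-open variables draw from only 6 values {7, 9, 10, 11, 12, 13}, so each is used; only O can be 11, hence O = 11.
The 5 still-open variables draw from only 5 values {7, 9, 10, 12, 13}, so each is used; only K can be 7, hence K = 7.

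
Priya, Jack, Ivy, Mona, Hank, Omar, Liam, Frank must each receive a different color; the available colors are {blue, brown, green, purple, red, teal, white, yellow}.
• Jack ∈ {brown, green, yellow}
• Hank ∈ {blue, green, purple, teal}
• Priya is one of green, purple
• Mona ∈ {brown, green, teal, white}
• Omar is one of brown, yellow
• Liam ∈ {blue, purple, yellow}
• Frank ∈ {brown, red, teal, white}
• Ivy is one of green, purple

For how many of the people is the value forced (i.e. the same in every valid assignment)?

4

The 8 variables draw from only 8 values {blue, brown, green, purple, red, teal, white, yellow}, so each is used; only Frank can be red, hence Frank = red.
The 7 still-open variables draw from only 7 values {blue, brown, green, purple, teal, white, yellow}, so each is used; only Mona can be white, hence Mona = white.
The 6 still-open variables together cover exactly {blue, brown, green, purple, teal, yellow} — 6 values for 6 variables — and teal appears only in Hank's list, so Hank = teal.
The 5 still-open variables together cover exactly {blue, brown, green, purple, yellow} — 5 values for 5 variables — and blue appears only in Liam's list, so Liam = blue.
The 2 variables Priya and Ivy are confined to {green, purple}, which locks those values in; drop them from Jack.
Determined: Mona=white, Hank=teal, Liam=blue, Frank=red. The other people each still have more than one consistent value. That makes 4.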